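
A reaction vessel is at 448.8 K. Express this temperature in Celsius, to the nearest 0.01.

In Celsius: 448.8 - 273.15 = 175.6500°C.

175.65°C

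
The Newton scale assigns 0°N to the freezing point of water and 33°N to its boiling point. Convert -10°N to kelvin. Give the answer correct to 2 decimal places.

242.85 K

Linear interpolation between the fixed points: C = (-10 - 0) × 100 / (33 - 0) = -30.3030°C.
Then -30.3030 + 273.15 = 242.85 K.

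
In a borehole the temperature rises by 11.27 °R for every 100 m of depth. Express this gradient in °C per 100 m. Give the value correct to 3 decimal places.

6.261 °C/100 m

Since only a temperature interval is involved, the additive offset between the scales drops out.
A change of 1°R is a change of 5/9°C, so 11.27 × 5/9 = 6.261.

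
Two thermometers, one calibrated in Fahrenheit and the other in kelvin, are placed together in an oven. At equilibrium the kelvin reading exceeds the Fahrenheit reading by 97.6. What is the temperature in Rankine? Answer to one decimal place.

814.7°R

Let x be the Fahrenheit reading; then the kelvin reading is 5/9·x + 255.372.
(5/9·x + 255.372) - x = 97.6  ⇒  (-4/9)·x = -157.772  ⇒  x = 354.9875°F.
In Celsius: (354.9875 - 32) × 5/9 = 179.4375°C.
In Rankine: 179.4375 × 1.8 + 491.67 = 814.7°R.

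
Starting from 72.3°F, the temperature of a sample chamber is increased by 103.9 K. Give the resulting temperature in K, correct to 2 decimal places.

Initial temperature in Celsius: (72.3 - 32) × 5/9 = 22.3889°C.
The 103.9 K change is an interval; Kelvin and Celsius degrees are the same size, so ΔC = +103.9°C.
Final Celsius temperature: 22.3889 + 103.9000 = 126.2889°C.
In kelvin: 126.2889 + 273.15 = 399.44 K.

399.44 K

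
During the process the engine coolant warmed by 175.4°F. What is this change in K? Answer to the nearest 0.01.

97.44 K

For a temperature interval the offset drops out; only the factor 5/9 applies.
175.4 × 5/9 = 97.44.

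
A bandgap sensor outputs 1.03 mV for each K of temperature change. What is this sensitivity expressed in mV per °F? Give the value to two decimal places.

Since only a temperature interval is involved, the additive offset between the scales drops out.
A change of 1°F is a change of 5/9 K, so per °F the value is 1.03 × 5/9 = 0.57.

0.57 mV per °F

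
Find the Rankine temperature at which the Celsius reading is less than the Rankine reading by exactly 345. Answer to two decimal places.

161.66°R

Let R be the Rankine reading. The Celsius reading is C = 5/9·R - 273.15.
Require C - R = -345: (-4/9)·R - 273.15 = -345.
R = (-345 + 273.15) / (-4/9) = 161.66.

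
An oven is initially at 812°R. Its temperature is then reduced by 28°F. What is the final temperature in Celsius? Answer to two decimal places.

162.41°C

Initial temperature in Celsius: (812 - 491.67) × 5/9 = 177.9611°C.
The 28°F change is an interval, so only the factor 5/9 applies: -28 × 5/9 = -15.5556°C.
Final Celsius temperature: 177.9611 - 15.5556 = 162.4056°C.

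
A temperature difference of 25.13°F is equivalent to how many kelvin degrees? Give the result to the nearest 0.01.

Only the scale ratio 5/9 matters for a change in temperature.
25.13 × 5/9 = 13.96.

13.96 K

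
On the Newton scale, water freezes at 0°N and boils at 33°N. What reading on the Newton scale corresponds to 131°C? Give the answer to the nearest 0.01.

Linearly onto the Newton scale: 0 + (131.0000 / 100) × (33 - 0) = 43.23°N.

43.23°N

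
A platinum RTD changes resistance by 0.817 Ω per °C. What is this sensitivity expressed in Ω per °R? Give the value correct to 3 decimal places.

0.454 Ω per °R

Since only a temperature interval is involved, the additive offset between the scales drops out.
A change of 1°R is a change of 5/9°C, so per °R the value is 0.817 × 5/9 = 0.454.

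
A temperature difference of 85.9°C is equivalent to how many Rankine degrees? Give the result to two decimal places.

Only the scale ratio 1.8 matters for a change in temperature.
85.9 × 1.8 = 154.62.

154.62°R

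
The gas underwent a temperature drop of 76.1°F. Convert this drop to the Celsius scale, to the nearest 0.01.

An interval of 1°F corresponds to 5/9°C.
76.1 × 5/9 = 42.28.

42.28°C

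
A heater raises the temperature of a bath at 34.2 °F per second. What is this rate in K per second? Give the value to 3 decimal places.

Since only a temperature interval is involved, the additive offset between the scales drops out.
A change of 1°F is a change of 5/9 K, so 34.2 × 5/9 = 19.000.

19.000 K/second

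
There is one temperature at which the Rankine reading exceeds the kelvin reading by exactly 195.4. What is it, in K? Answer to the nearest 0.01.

244.25 K

Let K be the kelvin reading. The Rankine reading is R = 1.8·K.
Require R - K = 195.4: (0.8)·K = 195.4.
K = (195.4) / (0.8) = 244.25.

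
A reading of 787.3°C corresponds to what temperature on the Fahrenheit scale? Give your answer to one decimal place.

In Fahrenheit: 787.3000 × 1.8 + 32 = 1449.1°F.

1449.1°F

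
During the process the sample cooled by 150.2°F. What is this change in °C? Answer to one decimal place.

83.4°C

Only the scale ratio 5/9 matters for a change in temperature.
150.2 × 5/9 = 83.4.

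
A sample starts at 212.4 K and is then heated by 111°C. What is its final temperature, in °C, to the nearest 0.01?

50.25°C

Initial temperature in Celsius: 212.4 - 273.15 = -60.7500°C.
Final Celsius temperature: -60.7500 + 111.0000 = 50.2500°C.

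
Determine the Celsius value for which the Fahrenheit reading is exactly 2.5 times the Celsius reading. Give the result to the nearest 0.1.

Let C be the Celsius reading. The Fahrenheit reading is F = 1.8·C + 32.
Require F = 2.5·C: 1.8·C + 32 = 2.5·C.
(-0.7)·C = -32  ⇒  C = 45.7.

45.7°C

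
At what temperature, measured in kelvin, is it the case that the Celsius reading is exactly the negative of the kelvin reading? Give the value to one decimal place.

Let K be the kelvin reading. The Celsius reading is C = 1·K - 273.15.
Require C = -1·K: 1·K - 273.15 = -1·K.
(2)·K = 273.15  ⇒  K = 136.6.

136.6 K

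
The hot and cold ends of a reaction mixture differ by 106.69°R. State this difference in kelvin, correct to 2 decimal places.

59.27 K

Only the scale ratio 5/9 matters for a change in temperature.
106.69 × 5/9 = 59.27.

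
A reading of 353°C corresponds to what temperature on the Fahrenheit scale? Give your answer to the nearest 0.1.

In Fahrenheit: 353.0000 × 1.8 + 32 = 667.4°F.

667.4°F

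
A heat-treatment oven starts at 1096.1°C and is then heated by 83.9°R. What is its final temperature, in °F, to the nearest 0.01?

The 83.9°R change is an interval, so only the factor 5/9 applies: +83.9 × 5/9 = +46.6111°C.
Final Celsius temperature: 1096.1000 + 46.6111 = 1142.7111°C.
In Fahrenheit: 1142.7111 × 1.8 + 32 = 2088.88°F.

2088.88°F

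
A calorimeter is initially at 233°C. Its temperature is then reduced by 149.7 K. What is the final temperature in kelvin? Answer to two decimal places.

The 149.7 K change is an interval; Kelvin and Celsius degrees are the same size, so ΔC = -149.7°C.
Final Celsius temperature: 233.0000 - 149.7000 = 83.3000°C.
In kelvin: 83.3000 + 273.15 = 356.45 K.

356.45 K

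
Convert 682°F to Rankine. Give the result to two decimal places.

In Celsius: (682 - 32) × 5/9 = 361.1111°C.
In Rankine: 361.1111 × 1.8 + 491.67 = 1141.67°R.

1141.67°R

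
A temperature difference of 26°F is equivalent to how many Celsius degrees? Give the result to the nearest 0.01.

An interval of 1°F corresponds to 5/9°C.
26 × 5/9 = 14.44.

14.44°C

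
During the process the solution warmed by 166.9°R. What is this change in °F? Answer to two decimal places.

Rankine and Fahrenheit degrees are the same size, so the interval is unchanged: 166.90.

166.90°F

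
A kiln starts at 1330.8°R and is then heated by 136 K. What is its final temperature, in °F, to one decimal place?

Initial temperature in Celsius: (1330.8 - 491.67) × 5/9 = 466.1833°C.
The 136 K change is an interval; Kelvin and Celsius degrees are the same size, so ΔC = +136°C.
Final Celsius temperature: 466.1833 + 136.0000 = 602.1833°C.
In Fahrenheit: 602.1833 × 1.8 + 32 = 1115.9°F.

1115.9°F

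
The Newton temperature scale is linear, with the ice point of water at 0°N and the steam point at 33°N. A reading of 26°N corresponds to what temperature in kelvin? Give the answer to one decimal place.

Linear interpolation between the fixed points: C = (26 - 0) × 100 / (33 - 0) = 78.7879°C.
Then 78.7879 + 273.15 = 351.9 K.

351.9 K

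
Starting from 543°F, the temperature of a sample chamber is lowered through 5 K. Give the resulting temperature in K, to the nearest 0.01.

552.04 K

Initial temperature in Celsius: (543 - 32) × 5/9 = 283.8889°C.
The 5 K change is an interval; Kelvin and Celsius degrees are the same size, so ΔC = -5°C.
Final Celsius temperature: 283.8889 - 5.0000 = 278.8889°C.
In kelvin: 278.8889 + 273.15 = 552.04 K.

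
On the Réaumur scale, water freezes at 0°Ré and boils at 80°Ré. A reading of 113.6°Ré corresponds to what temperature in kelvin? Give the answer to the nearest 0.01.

415.15 K

Linear interpolation between the fixed points: C = (113.6 - 0) × 100 / (80 - 0) = 142.0000°C.
Then 142.0000 + 273.15 = 415.15 K.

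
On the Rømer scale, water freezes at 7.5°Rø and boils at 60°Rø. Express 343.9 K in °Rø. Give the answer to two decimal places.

First in Celsius: 343.9 - 273.15 = 70.7500°C.
Linearly onto the Rømer scale: 7.5 + (70.7500 / 100) × (60 - 7.5) = 44.64°Rø.

44.64°Rø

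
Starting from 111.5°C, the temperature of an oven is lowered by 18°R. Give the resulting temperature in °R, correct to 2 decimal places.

The 18°R change is an interval, so only the factor 5/9 applies: -18 × 5/9 = -10.0000°C.
Final Celsius temperature: 111.5000 - 10.0000 = 101.5000°C.
In Rankine: 101.5000 × 1.8 + 491.67 = 674.37°R.

674.37°R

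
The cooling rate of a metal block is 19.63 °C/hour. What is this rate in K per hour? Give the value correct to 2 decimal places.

19.63 K/hour

Since only a temperature interval is involved, the additive offset between the scales drops out.
A change of 1°C is a change of 1 K, so 19.63 × 1 = 19.63.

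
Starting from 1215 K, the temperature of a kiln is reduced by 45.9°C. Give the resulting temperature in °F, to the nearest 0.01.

1644.71°F

Initial temperature in Celsius: 1215 - 273.15 = 941.8500°C.
Final Celsius temperature: 941.8500 - 45.9000 = 895.9500°C.
In Fahrenheit: 895.9500 × 1.8 + 32 = 1644.71°F.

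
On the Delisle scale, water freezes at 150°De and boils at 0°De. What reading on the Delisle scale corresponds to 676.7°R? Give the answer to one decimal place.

First in Celsius: (676.7 - 491.67) × 5/9 = 102.7944°C.
Linearly onto the Delisle scale: 150 + (102.7944 / 100) × (0 - 150) = -4.2°De.

-4.2°De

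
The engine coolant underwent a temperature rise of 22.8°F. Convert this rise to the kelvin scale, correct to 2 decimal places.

12.67 K

For a temperature interval the offset drops out; only the factor 5/9 applies.
22.8 × 5/9 = 12.67.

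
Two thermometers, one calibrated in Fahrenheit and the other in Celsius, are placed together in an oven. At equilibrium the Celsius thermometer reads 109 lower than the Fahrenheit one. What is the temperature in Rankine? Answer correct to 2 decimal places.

Let x be the Fahrenheit reading; then the Celsius reading is 5/9·x - 17.7778.
(5/9·x - 17.7778) - x = -109  ⇒  (-4/9)·x = -91.2222  ⇒  x = 205.2500°F.
In Celsius: (205.25 - 32) × 5/9 = 96.2500°C.
In Rankine: 96.2500 × 1.8 + 491.67 = 664.92°R.

664.92°R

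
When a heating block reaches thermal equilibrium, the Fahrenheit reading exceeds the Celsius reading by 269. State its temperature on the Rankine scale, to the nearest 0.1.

1024.9°R

Let x be the Celsius reading; then the Fahrenheit reading is 1.8·x + 32.
(1.8·x + 32) - x = 269  ⇒  (0.8)·x = 237  ⇒  x = 296.2500°C.
In Rankine: 296.2500 × 1.8 + 491.67 = 1024.9°R.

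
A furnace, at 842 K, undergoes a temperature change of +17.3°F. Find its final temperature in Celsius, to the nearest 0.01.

Initial temperature in Celsius: 842 - 273.15 = 568.8500°C.
The 17.3°F change is an interval, so only the factor 5/9 applies: +17.3 × 5/9 = +9.6111°C.
Final Celsius temperature: 568.8500 + 9.6111 = 578.4611°C.

578.46°C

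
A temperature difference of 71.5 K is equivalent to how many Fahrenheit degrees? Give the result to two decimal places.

An interval of 1 K corresponds to 1.8°F.
71.5 × 1.8 = 128.70.

128.70°F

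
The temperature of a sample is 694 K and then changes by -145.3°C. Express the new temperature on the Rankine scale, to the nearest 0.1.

Initial temperature in Celsius: 694 - 273.15 = 420.8500°C.
Final Celsius temperature: 420.8500 - 145.3000 = 275.5500°C.
In Rankine: 275.5500 × 1.8 + 491.67 = 987.7°R.

987.7°R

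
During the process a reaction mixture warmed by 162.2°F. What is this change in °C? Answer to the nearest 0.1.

Only the scale ratio 5/9 matters for a change in temperature.
162.2 × 5/9 = 90.1.

90.1°C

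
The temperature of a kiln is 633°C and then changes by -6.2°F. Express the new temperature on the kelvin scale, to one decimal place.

The 6.2°F change is an interval, so only the factor 5/9 applies: -6.2 × 5/9 = -3.4444°C.
Final Celsius temperature: 633.0000 - 3.4444 = 629.5556°C.
In kelvin: 629.5556 + 273.15 = 902.7 K.

902.7 K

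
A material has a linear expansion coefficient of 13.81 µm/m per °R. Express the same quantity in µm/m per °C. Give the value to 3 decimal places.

Since only a temperature interval is involved, the additive offset between the scales drops out.
A change of 1°C is a change of 1.8°R, so per °C the value is 13.81 × 1.8 = 24.858.

24.858 µm/m per °C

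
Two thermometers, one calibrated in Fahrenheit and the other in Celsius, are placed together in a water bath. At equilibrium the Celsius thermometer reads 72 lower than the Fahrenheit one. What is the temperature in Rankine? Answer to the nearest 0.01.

581.67°R

Let x be the Fahrenheit reading; then the Celsius reading is 5/9·x - 17.7778.
(5/9·x - 17.7778) - x = -72  ⇒  (-4/9)·x = -54.2222  ⇒  x = 122.0000°F.
In Celsius: (122 - 32) × 5/9 = 50.0000°C.
In Rankine: 50.0000 × 1.8 + 491.67 = 581.67°R.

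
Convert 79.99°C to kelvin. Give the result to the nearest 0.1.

353.1 K

In kelvin: 79.9900 + 273.15 = 353.1 K.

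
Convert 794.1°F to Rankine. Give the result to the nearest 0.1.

1253.8°R

In Celsius: (794.1 - 32) × 5/9 = 423.3889°C.
In Rankine: 423.3889 × 1.8 + 491.67 = 1253.8°R.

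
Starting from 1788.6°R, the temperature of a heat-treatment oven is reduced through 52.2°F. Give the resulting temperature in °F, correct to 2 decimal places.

Initial temperature in Celsius: (1788.6 - 491.67) × 5/9 = 720.5167°C.
The 52.2°F change is an interval, so only the factor 5/9 applies: -52.2 × 5/9 = -29.0000°C.
Final Celsius temperature: 720.5167 - 29.0000 = 691.5167°C.
In Fahrenheit: 691.5167 × 1.8 + 32 = 1276.73°F.

1276.73°F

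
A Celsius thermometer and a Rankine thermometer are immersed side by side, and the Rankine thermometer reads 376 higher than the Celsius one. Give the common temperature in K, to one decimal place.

128.6 K

Let x be the Celsius reading; then the Rankine reading is 1.8·x + 491.67.
(1.8·x + 491.67) - x = 376  ⇒  (0.8)·x = -115.67  ⇒  x = -144.5875°C.
In kelvin: -144.5875 + 273.15 = 128.6 K.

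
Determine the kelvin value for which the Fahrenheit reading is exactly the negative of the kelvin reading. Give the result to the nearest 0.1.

164.2 K

Let K be the kelvin reading. The Fahrenheit reading is F = 1.8·K - 459.67.
Require F = -1·K: 1.8·K - 459.67 = -1·K.
(2.8)·K = 459.67  ⇒  K = 164.2.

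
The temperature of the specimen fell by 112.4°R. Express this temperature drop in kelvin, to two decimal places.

62.44 K

An interval of 1°R corresponds to 5/9 K.
112.4 × 5/9 = 62.44.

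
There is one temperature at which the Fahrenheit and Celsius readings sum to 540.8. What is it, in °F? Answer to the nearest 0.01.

359.09°F

Let F be the Fahrenheit reading. The Celsius reading is C = 5/9·F - 17.7778.
Require F + C = 540.8: (14/9)·F - 17.7778 = 540.8.
F = (540.8 + 17.7778) / (14/9) = 359.09.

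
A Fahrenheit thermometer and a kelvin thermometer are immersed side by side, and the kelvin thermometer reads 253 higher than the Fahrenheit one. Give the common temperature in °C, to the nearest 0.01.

Let x be the Fahrenheit reading; then the kelvin reading is 5/9·x + 255.372.
(5/9·x + 255.372) - x = 253  ⇒  (-4/9)·x = -2.37222  ⇒  x = 5.3375°F.
In Celsius: (5.3375 - 32) × 5/9 = -14.81°C.

-14.81°C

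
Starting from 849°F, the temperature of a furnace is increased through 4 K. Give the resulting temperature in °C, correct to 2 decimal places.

457.89°C

Initial temperature in Celsius: (849 - 32) × 5/9 = 453.8889°C.
The 4 K change is an interval; Kelvin and Celsius degrees are the same size, so ΔC = +4°C.
Final Celsius temperature: 453.8889 + 4.0000 = 457.8889°C.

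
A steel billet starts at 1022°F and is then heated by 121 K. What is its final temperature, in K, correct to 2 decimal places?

Initial temperature in Celsius: (1022 - 32) × 5/9 = 550.0000°C.
The 121 K change is an interval; Kelvin and Celsius degrees are the same size, so ΔC = +121°C.
Final Celsius temperature: 550.0000 + 121.0000 = 671.0000°C.
In kelvin: 671.0000 + 273.15 = 944.15 K.

944.15 K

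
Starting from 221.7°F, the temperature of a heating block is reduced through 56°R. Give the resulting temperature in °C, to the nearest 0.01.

Initial temperature in Celsius: (221.7 - 32) × 5/9 = 105.3889°C.
The 56°R change is an interval, so only the factor 5/9 applies: -56 × 5/9 = -31.1111°C.
Final Celsius temperature: 105.3889 - 31.1111 = 74.2778°C.

74.28°C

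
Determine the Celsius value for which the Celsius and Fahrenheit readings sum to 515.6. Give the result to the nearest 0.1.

172.7°C

Let C be the Celsius reading. The Fahrenheit reading is F = 1.8·C + 32.
Require C + F = 515.6: (2.8)·C + 32 = 515.6.
C = (515.6 - 32) / (2.8) = 172.7.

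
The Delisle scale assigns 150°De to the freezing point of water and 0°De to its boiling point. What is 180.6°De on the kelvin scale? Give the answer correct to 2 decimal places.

Linear interpolation between the fixed points: C = (180.6 - 150) × 100 / (0 - 150) = -20.4000°C.
Then -20.4000 + 273.15 = 252.75 K.

252.75 K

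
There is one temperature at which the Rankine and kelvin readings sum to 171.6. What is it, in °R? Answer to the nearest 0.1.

Let R be the Rankine reading. The kelvin reading is K = 5/9·R.
Require R + K = 171.6: (14/9)·R = 171.6.
R = (171.6) / (14/9) = 110.3.

110.3°R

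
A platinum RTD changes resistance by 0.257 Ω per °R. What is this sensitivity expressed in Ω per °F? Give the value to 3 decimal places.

The quantity depends on a temperature interval, so only the ratio of degree sizes applies; the offset between the scales is irrelevant.
A change of 1°F is a change of 1°R, so per °F the value is 0.257 × 1 = 0.257.

0.257 Ω per °F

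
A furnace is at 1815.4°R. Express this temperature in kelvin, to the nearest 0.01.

In Celsius: (1815.4 - 491.67) × 5/9 = 735.4056°C.
In kelvin: 735.4056 + 273.15 = 1008.56 K.

1008.56 K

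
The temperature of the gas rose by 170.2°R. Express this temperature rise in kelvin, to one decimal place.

94.6 K

For a temperature interval the offset drops out; only the factor 5/9 applies.
170.2 × 5/9 = 94.6.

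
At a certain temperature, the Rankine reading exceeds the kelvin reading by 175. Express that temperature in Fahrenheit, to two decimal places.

-65.92°F

Let x be the kelvin reading; then the Rankine reading is 1.8·x.
(1.8·x) - x = 175  ⇒  (0.8)·x = 175  ⇒  x = 218.7500 K.
In Celsius: 218.75 - 273.15 = -54.4000°C.
In Fahrenheit: -54.4000 × 1.8 + 32 = -65.92°F.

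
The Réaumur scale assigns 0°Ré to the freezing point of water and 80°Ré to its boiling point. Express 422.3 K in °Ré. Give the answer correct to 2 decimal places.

First in Celsius: 422.3 - 273.15 = 149.1500°C.
Linearly onto the Réaumur scale: 0 + (149.1500 / 100) × (80 - 0) = 119.32°Ré.

119.32°Ré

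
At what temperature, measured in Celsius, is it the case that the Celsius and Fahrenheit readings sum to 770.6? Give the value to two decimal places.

263.79°C

Let C be the Celsius reading. The Fahrenheit reading is F = 1.8·C + 32.
Require C + F = 770.6: (2.8)·C + 32 = 770.6.
C = (770.6 - 32) / (2.8) = 263.79.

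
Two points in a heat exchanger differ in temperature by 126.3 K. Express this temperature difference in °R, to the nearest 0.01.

Only the scale ratio 1.8 matters for a change in temperature.
126.3 × 1.8 = 227.34.

227.34°R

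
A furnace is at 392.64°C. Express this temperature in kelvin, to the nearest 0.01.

665.79 K

In kelvin: 392.6400 + 273.15 = 665.79 K.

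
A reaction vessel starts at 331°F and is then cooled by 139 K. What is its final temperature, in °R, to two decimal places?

540.47°R

Initial temperature in Celsius: (331 - 32) × 5/9 = 166.1111°C.
The 139 K change is an interval; Kelvin and Celsius degrees are the same size, so ΔC = -139°C.
Final Celsius temperature: 166.1111 - 139.0000 = 27.1111°C.
In Rankine: 27.1111 × 1.8 + 491.67 = 540.47°R.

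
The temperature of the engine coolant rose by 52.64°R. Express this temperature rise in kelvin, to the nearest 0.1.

29.2 K

Only the scale ratio 5/9 matters for a change in temperature.
52.64 × 5/9 = 29.2.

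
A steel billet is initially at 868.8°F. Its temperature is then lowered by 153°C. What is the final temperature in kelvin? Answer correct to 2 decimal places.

585.04 K

Initial temperature in Celsius: (868.8 - 32) × 5/9 = 464.8889°C.
Final Celsius temperature: 464.8889 - 153.0000 = 311.8889°C.
In kelvin: 311.8889 + 273.15 = 585.04 K.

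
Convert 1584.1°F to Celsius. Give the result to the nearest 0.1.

862.3°C

In Celsius: (1584.1 - 32) × 5/9 = 862.2778°C.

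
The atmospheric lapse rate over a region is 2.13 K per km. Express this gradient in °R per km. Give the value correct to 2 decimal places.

3.83 °R/km

Since only a temperature interval is involved, the additive offset between the scales drops out.
A change of 1 K is a change of 1.8°R, so 2.13 × 1.8 = 3.83.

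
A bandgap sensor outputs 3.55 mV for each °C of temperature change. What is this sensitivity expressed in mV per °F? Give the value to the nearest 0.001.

1.972 mV per °F

The quantity depends on a temperature interval, so only the ratio of degree sizes applies; the offset between the scales is irrelevant.
A change of 1°F is a change of 5/9°C, so per °F the value is 3.55 × 5/9 = 1.972.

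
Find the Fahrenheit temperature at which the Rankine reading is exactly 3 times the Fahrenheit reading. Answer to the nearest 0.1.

Let F be the Fahrenheit reading. The Rankine reading is R = 1·F + 459.67.
Require R = 3·F: 1·F + 459.67 = 3·F.
(-2)·F = -459.67  ⇒  F = 229.8.

229.8°F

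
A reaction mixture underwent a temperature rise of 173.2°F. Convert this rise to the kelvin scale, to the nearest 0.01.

96.22 K

Only the scale ratio 5/9 matters for a change in temperature.
173.2 × 5/9 = 96.22.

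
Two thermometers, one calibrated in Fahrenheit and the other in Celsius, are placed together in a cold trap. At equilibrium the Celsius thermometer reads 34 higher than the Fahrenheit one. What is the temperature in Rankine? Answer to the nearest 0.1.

343.2°R

Let x be the Fahrenheit reading; then the Celsius reading is 5/9·x - 17.7778.
(5/9·x - 17.7778) - x = 34  ⇒  (-4/9)·x = 51.7778  ⇒  x = -116.5000°F.
In Celsius: (-116.5 - 32) × 5/9 = -82.5000°C.
In Rankine: -82.5000 × 1.8 + 491.67 = 343.2°R.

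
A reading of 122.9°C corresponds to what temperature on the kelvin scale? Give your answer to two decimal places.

In kelvin: 122.9000 + 273.15 = 396.05 K.

396.05 K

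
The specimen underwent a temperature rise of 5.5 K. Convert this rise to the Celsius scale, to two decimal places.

Kelvin and Celsius degrees are the same size, so the interval is unchanged: 5.50.

5.50°C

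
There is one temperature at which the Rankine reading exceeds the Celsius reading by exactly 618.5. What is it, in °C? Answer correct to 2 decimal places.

158.54°C

Let C be the Celsius reading. The Rankine reading is R = 1.8·C + 491.67.
Require R - C = 618.5: (0.8)·C + 491.67 = 618.5.
C = (618.5 - 491.67) / (0.8) = 158.54.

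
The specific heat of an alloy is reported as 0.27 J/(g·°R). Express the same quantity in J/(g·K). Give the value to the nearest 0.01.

0.49 J/(g·K)

Since only a temperature interval is involved, the additive offset between the scales drops out.
A change of 1 K is a change of 1.8°R, so per K the value is 0.27 × 1.8 = 0.49.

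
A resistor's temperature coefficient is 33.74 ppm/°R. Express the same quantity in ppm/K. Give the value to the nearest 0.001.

Since only a temperature interval is involved, the additive offset between the scales drops out.
A change of 1 K is a change of 1.8°R, so per K the value is 33.74 × 1.8 = 60.732.

60.732 ppm/K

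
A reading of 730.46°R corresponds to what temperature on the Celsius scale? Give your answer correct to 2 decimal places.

132.66°C

In Celsius: (730.46 - 491.67) × 5/9 = 132.6611°C.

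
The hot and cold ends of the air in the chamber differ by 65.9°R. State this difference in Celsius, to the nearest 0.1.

36.6°C

Only the scale ratio 5/9 matters for a change in temperature.
65.9 × 5/9 = 36.6.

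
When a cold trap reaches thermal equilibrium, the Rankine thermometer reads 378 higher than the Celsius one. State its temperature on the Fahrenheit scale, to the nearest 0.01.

Let x be the Celsius reading; then the Rankine reading is 1.8·x + 491.67.
(1.8·x + 491.67) - x = 378  ⇒  (0.8)·x = -113.67  ⇒  x = -142.0875°C.
In Fahrenheit: -142.0875 × 1.8 + 32 = -223.76°F.

-223.76°F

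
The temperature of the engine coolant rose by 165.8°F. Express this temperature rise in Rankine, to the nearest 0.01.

165.80°R

Fahrenheit and Rankine degrees are the same size, so the interval is unchanged: 165.80.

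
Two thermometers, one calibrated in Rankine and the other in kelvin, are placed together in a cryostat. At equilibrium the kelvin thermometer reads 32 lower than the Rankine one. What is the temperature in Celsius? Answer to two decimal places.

-233.15°C

Let x be the Rankine reading; then the kelvin reading is 5/9·x.
(5/9·x) - x = -32  ⇒  (-4/9)·x = -32  ⇒  x = 72.0000°R.
In Celsius: (72 - 491.67) × 5/9 = -233.15°C.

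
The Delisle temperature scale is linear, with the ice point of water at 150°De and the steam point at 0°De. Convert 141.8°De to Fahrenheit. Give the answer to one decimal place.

41.8°F

Linear interpolation between the fixed points: C = (141.8 - 150) × 100 / (0 - 150) = 5.4667°C.
Then 5.4667 × 1.8 + 32 = 41.8°F.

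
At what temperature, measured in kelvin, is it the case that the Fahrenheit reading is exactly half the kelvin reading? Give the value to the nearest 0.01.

353.59 K

Let K be the kelvin reading. The Fahrenheit reading is F = 1.8·K - 459.67.
Require F = 0.5·K: 1.8·K - 459.67 = 0.5·K.
(1.3)·K = 459.67  ⇒  K = 353.59.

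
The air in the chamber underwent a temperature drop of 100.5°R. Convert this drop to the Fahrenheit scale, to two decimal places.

Rankine and Fahrenheit degrees are the same size, so the interval is unchanged: 100.50.

100.50°F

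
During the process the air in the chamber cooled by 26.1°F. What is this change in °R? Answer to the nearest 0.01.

26.10°R

Fahrenheit and Rankine degrees are the same size, so the interval is unchanged: 26.10.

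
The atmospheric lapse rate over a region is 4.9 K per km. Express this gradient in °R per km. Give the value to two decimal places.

Since only a temperature interval is involved, the additive offset between the scales drops out.
A change of 1 K is a change of 1.8°R, so 4.9 × 1.8 = 8.82.

8.82 °R/km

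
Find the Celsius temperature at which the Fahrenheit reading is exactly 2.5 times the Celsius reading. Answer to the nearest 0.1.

45.7°C

Let C be the Celsius reading. The Fahrenheit reading is F = 1.8·C + 32.
Require F = 2.5·C: 1.8·C + 32 = 2.5·C.
(-0.7)·C = -32  ⇒  C = 45.7.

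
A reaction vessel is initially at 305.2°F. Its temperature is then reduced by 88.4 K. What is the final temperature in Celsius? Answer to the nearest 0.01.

63.38°C

Initial temperature in Celsius: (305.2 - 32) × 5/9 = 151.7778°C.
The 88.4 K change is an interval; Kelvin and Celsius degrees are the same size, so ΔC = -88.4°C.
Final Celsius temperature: 151.7778 - 88.4000 = 63.3778°C.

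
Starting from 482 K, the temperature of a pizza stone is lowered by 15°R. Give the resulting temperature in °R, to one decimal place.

Initial temperature in Celsius: 482 - 273.15 = 208.8500°C.
The 15°R change is an interval, so only the factor 5/9 applies: -15 × 5/9 = -8.3333°C.
Final Celsius temperature: 208.8500 - 8.3333 = 200.5167°C.
In Rankine: 200.5167 × 1.8 + 491.67 = 852.6°R.

852.6°R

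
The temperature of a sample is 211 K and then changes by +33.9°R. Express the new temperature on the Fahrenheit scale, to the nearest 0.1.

Initial temperature in Celsius: 211 - 273.15 = -62.1500°C.
The 33.9°R change is an interval, so only the factor 5/9 applies: +33.9 × 5/9 = +18.8333°C.
Final Celsius temperature: -62.1500 + 18.8333 = -43.3167°C.
In Fahrenheit: -43.3167 × 1.8 + 32 = -46.0°F.

-46.0°F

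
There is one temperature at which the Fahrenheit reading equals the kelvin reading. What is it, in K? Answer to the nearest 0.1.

574.6 K

Let K be the kelvin reading. The Fahrenheit reading is F = 1.8·K - 459.67.
Set F = K: 1.8·K - 459.67 = K.
(0.8)·K = 459.67  ⇒  K = 574.6.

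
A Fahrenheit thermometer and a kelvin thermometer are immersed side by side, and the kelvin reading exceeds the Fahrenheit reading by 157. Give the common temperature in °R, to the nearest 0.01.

681.01°R

Let x be the Fahrenheit reading; then the kelvin reading is 5/9·x + 255.372.
(5/9·x + 255.372) - x = 157  ⇒  (-4/9)·x = -98.3722  ⇒  x = 221.3375°F.
In Celsius: (221.3375 - 32) × 5/9 = 105.1875°C.
In Rankine: 105.1875 × 1.8 + 491.67 = 681.01°R.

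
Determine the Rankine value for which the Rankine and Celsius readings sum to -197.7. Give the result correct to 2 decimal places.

Let R be the Rankine reading. The Celsius reading is C = 5/9·R - 273.15.
Require R + C = -197.7: (14/9)·R - 273.15 = -197.7.
R = (-197.7 + 273.15) / (14/9) = 48.50.

48.50°R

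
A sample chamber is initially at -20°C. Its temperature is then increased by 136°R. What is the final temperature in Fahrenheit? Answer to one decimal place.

132.0°F

The 136°R change is an interval, so only the factor 5/9 applies: +136 × 5/9 = +75.5556°C.
Final Celsius temperature: -20.0000 + 75.5556 = 55.5556°C.
In Fahrenheit: 55.5556 × 1.8 + 32 = 132.0°F.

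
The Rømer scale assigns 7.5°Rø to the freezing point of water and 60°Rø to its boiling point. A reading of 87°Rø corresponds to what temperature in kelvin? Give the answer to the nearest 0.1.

Linear interpolation between the fixed points: C = (87 - 7.5) × 100 / (60 - 7.5) = 151.4286°C.
Then 151.4286 + 273.15 = 424.6 K.

424.6 K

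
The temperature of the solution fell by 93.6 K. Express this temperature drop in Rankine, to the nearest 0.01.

An interval of 1 K corresponds to 1.8°R.
93.6 × 1.8 = 168.48.

168.48°R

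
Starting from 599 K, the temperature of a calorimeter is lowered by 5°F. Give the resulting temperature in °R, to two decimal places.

1073.20°R

Initial temperature in Celsius: 599 - 273.15 = 325.8500°C.
The 5°F change is an interval, so only the factor 5/9 applies: -5 × 5/9 = -2.7778°C.
Final Celsius temperature: 325.8500 - 2.7778 = 323.0722°C.
In Rankine: 323.0722 × 1.8 + 491.67 = 1073.20°R.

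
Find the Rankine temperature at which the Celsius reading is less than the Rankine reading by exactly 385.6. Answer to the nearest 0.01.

253.01°R

Let R be the Rankine reading. The Celsius reading is C = 5/9·R - 273.15.
Require C - R = -385.6: (-4/9)·R - 273.15 = -385.6.
R = (-385.6 + 273.15) / (-4/9) = 253.01.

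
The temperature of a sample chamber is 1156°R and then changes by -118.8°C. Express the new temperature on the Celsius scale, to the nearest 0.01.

Initial temperature in Celsius: (1156 - 491.67) × 5/9 = 369.0722°C.
Final Celsius temperature: 369.0722 - 118.8000 = 250.2722°C.

250.27°C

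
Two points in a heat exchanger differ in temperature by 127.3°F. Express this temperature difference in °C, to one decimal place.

Only the scale ratio 5/9 matters for a change in temperature.
127.3 × 5/9 = 70.7.

70.7°C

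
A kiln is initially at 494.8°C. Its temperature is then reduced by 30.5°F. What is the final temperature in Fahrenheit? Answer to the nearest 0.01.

892.14°F

The 30.5°F change is an interval, so only the factor 5/9 applies: -30.5 × 5/9 = -16.9444°C.
Final Celsius temperature: 494.8000 - 16.9444 = 477.8556°C.
In Fahrenheit: 477.8556 × 1.8 + 32 = 892.14°F.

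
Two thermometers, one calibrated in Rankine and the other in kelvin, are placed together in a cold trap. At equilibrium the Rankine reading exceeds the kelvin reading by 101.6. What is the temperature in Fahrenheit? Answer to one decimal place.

-231.1°F

Let x be the Rankine reading; then the kelvin reading is 5/9·x.
(5/9·x) - x = -101.6  ⇒  (-4/9)·x = -101.6  ⇒  x = 228.6000°R.
In Celsius: (228.6 - 491.67) × 5/9 = -146.1500°C.
In Fahrenheit: -146.1500 × 1.8 + 32 = -231.1°F.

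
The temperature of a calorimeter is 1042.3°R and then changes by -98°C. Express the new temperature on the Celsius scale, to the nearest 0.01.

207.91°C

Initial temperature in Celsius: (1042.3 - 491.67) × 5/9 = 305.9056°C.
Final Celsius temperature: 305.9056 - 98.0000 = 207.9056°C.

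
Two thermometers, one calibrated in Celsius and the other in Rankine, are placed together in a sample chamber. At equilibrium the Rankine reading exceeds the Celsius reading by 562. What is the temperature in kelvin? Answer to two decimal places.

361.06 K

Let x be the Celsius reading; then the Rankine reading is 1.8·x + 491.67.
(1.8·x + 491.67) - x = 562  ⇒  (0.8)·x = 70.33  ⇒  x = 87.9125°C.
In kelvin: 87.9125 + 273.15 = 361.06 K.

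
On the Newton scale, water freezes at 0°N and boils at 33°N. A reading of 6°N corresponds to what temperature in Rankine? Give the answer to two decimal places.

Linear interpolation between the fixed points: C = (6 - 0) × 100 / (33 - 0) = 18.1818°C.
Then 18.1818 × 1.8 + 491.67 = 524.40°R.

524.40°R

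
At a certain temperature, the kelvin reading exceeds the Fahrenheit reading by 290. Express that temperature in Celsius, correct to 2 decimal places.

-61.06°C

Let x be the Fahrenheit reading; then the kelvin reading is 5/9·x + 255.372.
(5/9·x + 255.372) - x = 290  ⇒  (-4/9)·x = 34.6278  ⇒  x = -77.9125°F.
In Celsius: (-77.9125 - 32) × 5/9 = -61.06°C.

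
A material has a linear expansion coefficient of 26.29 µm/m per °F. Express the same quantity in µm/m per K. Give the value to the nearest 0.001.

47.322 µm/m per K

The quantity depends on a temperature interval, so only the ratio of degree sizes applies; the offset between the scales is irrelevant.
A change of 1 K is a change of 1.8°F, so per K the value is 26.29 × 1.8 = 47.322.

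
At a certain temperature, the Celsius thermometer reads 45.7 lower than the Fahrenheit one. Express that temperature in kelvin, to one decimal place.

290.3 K

Let x be the Fahrenheit reading; then the Celsius reading is 5/9·x - 17.7778.
(5/9·x - 17.7778) - x = -45.7  ⇒  (-4/9)·x = -27.9222  ⇒  x = 62.8250°F.
In Celsius: (62.825 - 32) × 5/9 = 17.1250°C.
In kelvin: 17.1250 + 273.15 = 290.3 K.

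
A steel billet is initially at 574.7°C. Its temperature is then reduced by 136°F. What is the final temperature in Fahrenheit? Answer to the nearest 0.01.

930.46°F

The 136°F change is an interval, so only the factor 5/9 applies: -136 × 5/9 = -75.5556°C.
Final Celsius temperature: 574.7000 - 75.5556 = 499.1444°C.
In Fahrenheit: 499.1444 × 1.8 + 32 = 930.46°F.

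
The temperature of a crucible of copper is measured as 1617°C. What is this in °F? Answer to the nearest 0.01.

In Fahrenheit: 1617.0000 × 1.8 + 32 = 2942.60°F.

2942.60°F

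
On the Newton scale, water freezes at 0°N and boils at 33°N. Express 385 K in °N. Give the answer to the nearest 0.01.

First in Celsius: 385 - 273.15 = 111.8500°C.
Linearly onto the Newton scale: 0 + (111.8500 / 100) × (33 - 0) = 36.91°N.

36.91°N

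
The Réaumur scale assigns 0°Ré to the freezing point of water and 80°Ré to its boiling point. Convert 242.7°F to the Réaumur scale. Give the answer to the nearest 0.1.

93.6°Ré

First in Celsius: (242.7 - 32) × 5/9 = 117.0556°C.
Linearly onto the Réaumur scale: 0 + (117.0556 / 100) × (80 - 0) = 93.6°Ré.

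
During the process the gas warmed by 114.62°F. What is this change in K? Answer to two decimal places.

63.68 K

For a temperature interval the offset drops out; only the factor 5/9 applies.
114.62 × 5/9 = 63.68.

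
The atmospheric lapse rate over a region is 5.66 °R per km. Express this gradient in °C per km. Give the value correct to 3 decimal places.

The quantity depends on a temperature interval, so only the ratio of degree sizes applies; the offset between the scales is irrelevant.
A change of 1°R is a change of 5/9°C, so 5.66 × 5/9 = 3.144.

3.144 °C/km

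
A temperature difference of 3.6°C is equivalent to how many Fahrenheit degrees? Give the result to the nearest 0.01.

An interval of 1°C corresponds to 1.8°F.
3.6 × 1.8 = 6.48.

6.48°F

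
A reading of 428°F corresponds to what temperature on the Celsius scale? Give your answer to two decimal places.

In Celsius: (428 - 32) × 5/9 = 220.0000°C.

220.00°C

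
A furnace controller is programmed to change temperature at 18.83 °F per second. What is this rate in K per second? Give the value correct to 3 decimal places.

The quantity depends on a temperature interval, so only the ratio of degree sizes applies; the offset between the scales is irrelevant.
A change of 1°F is a change of 5/9 K, so 18.83 × 5/9 = 10.461.

10.461 K/second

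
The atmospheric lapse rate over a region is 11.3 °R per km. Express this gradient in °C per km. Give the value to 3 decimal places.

6.278 °C/km

Since only a temperature interval is involved, the additive offset between the scales drops out.
A change of 1°R is a change of 5/9°C, so 11.3 × 5/9 = 6.278.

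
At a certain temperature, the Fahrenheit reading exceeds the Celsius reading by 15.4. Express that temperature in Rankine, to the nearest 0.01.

454.32°R

Let x be the Celsius reading; then the Fahrenheit reading is 1.8·x + 32.
(1.8·x + 32) - x = 15.4  ⇒  (0.8)·x = -16.6  ⇒  x = -20.7500°C.
In Rankine: -20.7500 × 1.8 + 491.67 = 454.32°R.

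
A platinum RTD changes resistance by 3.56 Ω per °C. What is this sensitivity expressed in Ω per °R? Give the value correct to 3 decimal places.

The quantity depends on a temperature interval, so only the ratio of degree sizes applies; the offset between the scales is irrelevant.
A change of 1°R is a change of 5/9°C, so per °R the value is 3.56 × 5/9 = 1.978.

1.978 Ω per °R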